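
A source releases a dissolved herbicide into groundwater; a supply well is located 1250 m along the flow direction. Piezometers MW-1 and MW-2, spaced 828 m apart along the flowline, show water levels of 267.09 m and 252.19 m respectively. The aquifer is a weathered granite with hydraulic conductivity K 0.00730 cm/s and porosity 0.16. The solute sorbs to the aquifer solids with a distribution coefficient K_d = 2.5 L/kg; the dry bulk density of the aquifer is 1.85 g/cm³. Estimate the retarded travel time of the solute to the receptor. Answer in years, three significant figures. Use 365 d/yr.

144 years

Hydraulic gradient i = (267.09 − 252.19) / 828 = 14.90 / 828 = 0.01800
K = 0.00730 cm/s × 864 = 6.307 m/d
Darcy flux q = K·i = 6.307 × 0.01800 = 0.1135 m/d
v = Ki/n = 6.307·0.01800/0.16 = 0.7094 m/d
Retardation R = 1 + ρ_b·K_d/n = 1 + 1.85×2.5/0.16 = 29.91
Contaminant velocity v_c = v/R = 0.7094/29.91 = 0.02372 m/d
t = L/v_c = 1250/0.02372 = 52700 d
   = 52700/365 = 144 yr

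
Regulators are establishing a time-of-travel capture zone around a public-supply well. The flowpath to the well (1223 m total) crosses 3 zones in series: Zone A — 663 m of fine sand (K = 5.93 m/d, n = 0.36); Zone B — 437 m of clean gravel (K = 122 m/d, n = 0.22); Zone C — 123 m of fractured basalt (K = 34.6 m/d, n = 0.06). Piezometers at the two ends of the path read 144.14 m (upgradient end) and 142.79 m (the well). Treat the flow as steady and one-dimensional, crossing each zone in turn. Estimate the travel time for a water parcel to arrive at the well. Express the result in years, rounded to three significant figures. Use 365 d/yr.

82.6 years

Total head drop ΔH = 144.14 − 142.79 = 1.35 m
Continuity: the same q passes through each zone, so ΔH = q·Σ(L_j/K_j) — the zones act as resistances in series.
Σ(L/K) = 663/5.93 + 437/122 + 123/34.6 = 111.8 + 3.582 + 3.555 = 118.9 d
q = ΔH / Σ(L/K) = 1.35 / 118.9 = 0.01135 m/d (same in every zone)
Zone A: v = q/n = 0.01135/0.36 = 0.03153 m/d → t_A = 663/0.03153 = 21030 d
Zone B: v = q/n = 0.01135/0.22 = 0.05159 m/d → t_B = 437/0.05159 = 8470 d
Zone C: v = q/n = 0.01135/0.06 = 0.1892 m/d → t_C = 123/0.1892 = 650.2 d
Total t = 21030 + 8470 + 650.2 = 30150 d
   = 30150 / 365 = 82.6 yr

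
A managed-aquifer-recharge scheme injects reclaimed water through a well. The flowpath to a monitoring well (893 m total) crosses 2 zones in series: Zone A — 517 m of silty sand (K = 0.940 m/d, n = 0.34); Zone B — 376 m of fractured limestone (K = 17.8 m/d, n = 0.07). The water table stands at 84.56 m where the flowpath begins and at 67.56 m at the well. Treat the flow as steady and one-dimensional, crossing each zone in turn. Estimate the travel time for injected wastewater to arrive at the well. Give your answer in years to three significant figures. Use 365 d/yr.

Total head drop ΔH = 84.56 − 67.56 = 17.00 m
Steady 1-D flow in series ⇒ the Darcy flux q is identical in every zone and the zone head losses add (resistances L/K in series).
Σ(L/K) = 517/0.940 + 376/17.8 = 550.0 + 21.12 = 571.1 d
q = ΔH / Σ(L/K) = 17.00 / 571.1 = 0.02977 m/d (same in every zone)
Zone A: v = q/n = 0.02977/0.34 = 0.08755 m/d → t_A = 517/0.08755 = 5905 d
Zone B: v = q/n = 0.02977/0.07 = 0.4252 m/d → t_B = 376/0.4252 = 884.2 d
Total t = 5905 + 884.2 = 6790 d
   = 6790 / 365 = 18.6 yr

18.6 years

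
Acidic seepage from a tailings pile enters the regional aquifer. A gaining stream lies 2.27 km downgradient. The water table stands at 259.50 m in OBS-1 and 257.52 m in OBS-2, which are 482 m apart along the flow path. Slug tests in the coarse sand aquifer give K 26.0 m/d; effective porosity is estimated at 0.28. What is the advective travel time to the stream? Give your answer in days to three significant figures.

5950 days

Hydraulic gradient i = (259.50 − 257.52) / 482 = 1.98 / 482 = 0.004108
Specific discharge q = 26.0 × 0.004108 = 0.1068 m/d
Average linear velocity = 0.1068 / 0.28 = 0.3814 m/d
L = 2.27 km = 2270 m
t = L / v = 2270 / 0.3814 = 5951 d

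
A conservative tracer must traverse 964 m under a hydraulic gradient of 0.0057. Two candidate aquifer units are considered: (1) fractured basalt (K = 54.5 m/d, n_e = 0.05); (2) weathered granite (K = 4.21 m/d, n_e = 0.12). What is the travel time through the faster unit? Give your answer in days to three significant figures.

Unit 1 (fractured basalt): v = 54.5×0.0057/0.05 = 6.213 m/d, t = 964/6.213 = 155.2 d
Unit 2 (weathered granite): v = 4.21×0.0057/0.12 = 0.2000 m/d, t = 964/0.2000 = 4821 d
Faster unit: t = 155 d

155 days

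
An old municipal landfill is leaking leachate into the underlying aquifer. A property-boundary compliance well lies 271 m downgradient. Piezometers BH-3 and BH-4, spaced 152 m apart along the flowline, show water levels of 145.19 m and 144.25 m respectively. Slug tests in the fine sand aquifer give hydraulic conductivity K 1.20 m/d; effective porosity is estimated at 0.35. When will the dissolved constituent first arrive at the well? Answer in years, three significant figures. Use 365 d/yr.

Hydraulic gradient i = (145.19 − 144.25) / 152 = 0.94 / 152 = 0.006184
Specific discharge q = 1.20 × 0.006184 = 0.007421 m/d
Seepage velocity v = q / n = 0.007421 / 0.35 = 0.02120 m/d
t = L / v = 271 / 0.02120 = 12780 d
   = 12780 / 365 = 35.0 yr

35.0 years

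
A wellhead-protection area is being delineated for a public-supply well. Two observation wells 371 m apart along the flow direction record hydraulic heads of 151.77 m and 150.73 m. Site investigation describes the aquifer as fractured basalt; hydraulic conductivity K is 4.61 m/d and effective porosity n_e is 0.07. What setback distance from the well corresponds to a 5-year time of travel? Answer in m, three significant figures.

337 m

Hydraulic gradient i = (151.77 − 150.73) / 371 = 1.04 / 371 = 0.002803
Darcy flux q = K·i = 4.61 × 0.002803 = 0.01292 m/d
Average linear velocity = 0.01292 / 0.07 = 0.1846 m/d
T = 5 yr × 365 = 1825 d
L = v × T = 0.1846 × 1825 = 336.9 m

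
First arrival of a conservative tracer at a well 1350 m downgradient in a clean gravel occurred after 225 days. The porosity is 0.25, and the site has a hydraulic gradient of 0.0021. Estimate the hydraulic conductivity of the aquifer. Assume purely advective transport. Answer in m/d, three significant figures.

714 m/d

v = L / t = 1350 / 225 = 6.000 m/d
K = v · n / i = 6.000 × 0.25 / 0.0021 = 714 m/d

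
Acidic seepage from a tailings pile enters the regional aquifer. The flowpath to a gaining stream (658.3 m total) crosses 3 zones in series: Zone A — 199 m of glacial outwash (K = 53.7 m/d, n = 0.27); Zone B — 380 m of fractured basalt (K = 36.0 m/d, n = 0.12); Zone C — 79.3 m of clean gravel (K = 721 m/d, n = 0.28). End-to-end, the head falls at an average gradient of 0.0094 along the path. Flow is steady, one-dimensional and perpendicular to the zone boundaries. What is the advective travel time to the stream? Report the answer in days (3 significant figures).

For zones in series the flux q is common to all zones; the equivalent conductivity is the harmonic (thickness-weighted) mean, K_eq = L_total / Σ(L_j/K_j).
Σ(L/K) = 199/53.7 + 380/36.0 + 79.3/721 = 3.706 + 10.56 + 0.1100 = 14.37 d
K_eq = L_total / Σ(L/K) = 658.3 / 14.37 = 45.81 m/d
q = K_eq · i = 45.81 × 0.0094 = 0.4306 m/d (same in every zone)
Zone A: v = q/n = 0.4306/0.27 = 1.595 m/d → t_A = 199/1.595 = 124.8 d
Zone B: v = q/n = 0.4306/0.12 = 3.588 m/d → t_B = 380/3.588 = 105.9 d
Zone C: v = q/n = 0.4306/0.28 = 1.538 m/d → t_C = 79.3/1.538 = 51.57 d
Total t = 124.8 + 105.9 + 51.57 = 282.3 d

282 days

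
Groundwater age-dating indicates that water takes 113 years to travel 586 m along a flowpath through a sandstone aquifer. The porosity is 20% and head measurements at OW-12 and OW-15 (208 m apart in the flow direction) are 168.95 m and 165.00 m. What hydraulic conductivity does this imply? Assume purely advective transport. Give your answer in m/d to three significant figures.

0.150 m/d

Hydraulic gradient i = (168.95 − 165.00) / 208 = 3.95 / 208 = 0.01899
t = 113 years = 41250 d
v = L / t = 586 / 41250 = 0.01421 m/d
K = v · n / i = 0.01421 × 0.20 / 0.01899 = 0.150 m/d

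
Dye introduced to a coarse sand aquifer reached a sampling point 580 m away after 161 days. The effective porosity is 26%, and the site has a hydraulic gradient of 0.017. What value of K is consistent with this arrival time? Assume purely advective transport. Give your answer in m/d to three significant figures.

v = L / t = 580 / 161 = 3.602 m/d
K = v · n / i = 3.602 × 0.26 / 0.017 = 55.1 m/d

55.1 m/d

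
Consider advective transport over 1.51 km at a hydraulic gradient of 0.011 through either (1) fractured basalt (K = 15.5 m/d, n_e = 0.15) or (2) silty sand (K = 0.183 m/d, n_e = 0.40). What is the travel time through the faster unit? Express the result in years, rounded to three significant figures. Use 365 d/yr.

3.64 years

Unit 1 (fractured basalt): v = 15.5×0.011/0.15 = 1.137 m/d, t = 1510/1.137 = 1328 d
Unit 2 (silty sand): v = 0.183×0.011/0.40 = 0.005033 m/d, t = 1510/0.005033 = 300000 d
Faster: 1328 d / 365 = 3.64 yr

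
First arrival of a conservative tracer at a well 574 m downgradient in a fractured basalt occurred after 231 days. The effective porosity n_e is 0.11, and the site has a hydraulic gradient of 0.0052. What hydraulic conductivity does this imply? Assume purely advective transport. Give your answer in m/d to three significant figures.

v = L / t = 574 / 231 = 2.485 m/d
K = v · n / i = 2.485 × 0.11 / 0.0052 = 52.6 m/d

52.6 m/d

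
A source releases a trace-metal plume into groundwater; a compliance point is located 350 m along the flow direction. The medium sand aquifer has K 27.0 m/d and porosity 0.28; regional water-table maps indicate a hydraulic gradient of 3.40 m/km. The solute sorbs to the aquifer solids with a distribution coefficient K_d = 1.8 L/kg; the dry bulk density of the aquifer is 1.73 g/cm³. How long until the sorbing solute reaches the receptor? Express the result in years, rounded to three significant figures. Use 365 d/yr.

35.5 years

Specific discharge q = 27.0 × 0.0034 = 0.09180 m/d
v = Ki/n = 27.0·0.0034/0.28 = 0.3279 m/d
Retardation R = 1 + ρ_b·K_d/n = 1 + 1.73×1.8/0.28 = 12.12
Contaminant velocity v_c = v/R = 0.3279/12.12 = 0.02705 m/d
t = L/v_c = 350/0.02705 = 12940 d
   = 12940/365 = 35.5 yr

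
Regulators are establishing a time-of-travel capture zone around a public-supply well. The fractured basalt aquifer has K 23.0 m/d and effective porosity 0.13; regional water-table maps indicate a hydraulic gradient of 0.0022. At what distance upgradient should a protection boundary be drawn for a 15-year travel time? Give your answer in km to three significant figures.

2.13 km

q = Ki = 23.0 × 0.0022 = 0.05060 m/d
v = Ki/n = 23.0·0.0022/0.13 = 0.3892 m/d
T = 15 yr × 365 = 5475 d
L = v × T = 0.3892 × 5475 = 2131 m
   = 2.13 km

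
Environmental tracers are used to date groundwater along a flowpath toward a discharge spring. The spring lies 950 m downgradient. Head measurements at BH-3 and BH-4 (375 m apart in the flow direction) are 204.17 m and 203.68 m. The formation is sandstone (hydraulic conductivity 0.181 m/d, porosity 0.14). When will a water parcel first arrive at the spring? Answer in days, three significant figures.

562000 days

Hydraulic gradient i = (204.17 − 203.68) / 375 = 0.49 / 375 = 0.001307
Specific discharge q = 0.181 × 0.001307 = 2.365e-4 m/d
Average linear velocity = 2.365e-4 / 0.14 = 0.001689 m/d
t = L / v = 950 / 0.001689 = 562400 d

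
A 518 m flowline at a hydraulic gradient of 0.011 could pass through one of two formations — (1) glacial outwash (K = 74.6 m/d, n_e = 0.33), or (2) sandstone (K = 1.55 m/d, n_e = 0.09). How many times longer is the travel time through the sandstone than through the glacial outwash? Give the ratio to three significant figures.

13.1

Unit 1 (glacial outwash): v = 74.6×0.011/0.33 = 2.487 m/d, t = 518/2.487 = 208.3 d
Unit 2 (sandstone): v = 1.55×0.011/0.09 = 0.1894 m/d, t = 518/0.1894 = 2734 d
t(sandstone) / t(glacial outwash) = 2734/208.3 = 13.1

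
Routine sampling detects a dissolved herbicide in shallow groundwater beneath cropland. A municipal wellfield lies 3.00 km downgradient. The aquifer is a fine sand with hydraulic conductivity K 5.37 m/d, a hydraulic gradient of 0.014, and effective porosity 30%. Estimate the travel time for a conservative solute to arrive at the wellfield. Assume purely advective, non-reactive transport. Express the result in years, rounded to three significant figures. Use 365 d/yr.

32.8 years

Specific discharge q = 5.37 × 0.014 = 0.07518 m/d
Average linear velocity = 0.07518 / 0.30 = 0.2506 m/d
L = 3.00 km = 3000 m
t = L / v = 3000 / 0.2506 = 11970 d
   = 11970 / 365 = 32.8 yr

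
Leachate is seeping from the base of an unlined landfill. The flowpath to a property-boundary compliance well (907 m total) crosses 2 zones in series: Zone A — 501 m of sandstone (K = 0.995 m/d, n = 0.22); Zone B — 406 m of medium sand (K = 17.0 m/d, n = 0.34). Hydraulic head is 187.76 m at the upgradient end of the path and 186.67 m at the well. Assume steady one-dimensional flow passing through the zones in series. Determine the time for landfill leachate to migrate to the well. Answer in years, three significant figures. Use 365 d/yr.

Total head drop ΔH = 187.76 − 186.67 = 1.09 m
Continuity: the same q passes through each zone, so ΔH = q·Σ(L_j/K_j) — the zones act as resistances in series.
Σ(L/K) = 501/0.995 + 406/17.0 = 503.5 + 23.88 = 527.4 d
q = ΔH / Σ(L/K) = 1.09 / 527.4 = 0.002067 m/d (same in every zone)
Zone A: v = q/n = 0.002067/0.22 = 0.009394 m/d → t_A = 501/0.009394 = 53330 d
Zone B: v = q/n = 0.002067/0.34 = 0.006079 m/d → t_B = 406/0.006079 = 66790 d
Total t = 53330 + 66790 = 120100 d
   = 120100 / 365 = 329 yr

329 years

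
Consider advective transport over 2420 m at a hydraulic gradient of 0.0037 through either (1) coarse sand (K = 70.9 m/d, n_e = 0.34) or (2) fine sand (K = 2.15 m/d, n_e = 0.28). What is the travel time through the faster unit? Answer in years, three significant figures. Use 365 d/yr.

8.59 years

Unit 1 (coarse sand): v = 70.9×0.0037/0.34 = 0.7716 m/d, t = 2420/0.7716 = 3137 d
Unit 2 (fine sand): v = 2.15×0.0037/0.28 = 0.02841 m/d, t = 2420/0.02841 = 85180 d
Faster: 3137 d / 365 = 8.59 yr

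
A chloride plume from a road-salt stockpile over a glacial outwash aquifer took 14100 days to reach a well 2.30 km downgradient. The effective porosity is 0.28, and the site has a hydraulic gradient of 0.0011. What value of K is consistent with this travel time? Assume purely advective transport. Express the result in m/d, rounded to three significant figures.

41.5 m/d

L = 2.30 km = 2300 m
v = L / t = 2300 / 14100 = 0.1631 m/d
K = v · n / i = 0.1631 × 0.28 / 0.0011 = 41.5 m/d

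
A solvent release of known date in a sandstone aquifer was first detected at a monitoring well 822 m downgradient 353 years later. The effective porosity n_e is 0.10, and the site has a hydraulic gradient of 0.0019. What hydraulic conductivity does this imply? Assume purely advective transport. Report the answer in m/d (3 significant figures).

t = 353 years = 128800 d
v = L / t = 822 / 128800 = 0.006380 m/d
K = v · n / i = 0.006380 × 0.10 / 0.0019 = 0.336 m/d

0.336 m/d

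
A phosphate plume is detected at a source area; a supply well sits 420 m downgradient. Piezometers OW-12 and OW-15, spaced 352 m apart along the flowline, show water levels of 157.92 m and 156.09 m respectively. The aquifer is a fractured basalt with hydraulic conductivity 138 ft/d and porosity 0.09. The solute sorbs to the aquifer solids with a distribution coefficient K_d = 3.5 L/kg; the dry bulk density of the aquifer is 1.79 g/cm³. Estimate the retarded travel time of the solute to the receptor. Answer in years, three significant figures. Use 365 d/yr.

33.4 years

Hydraulic gradient i = (157.92 − 156.09) / 352 = 1.83 / 352 = 0.005199
K = 138 ft/d × 0.3048 = 42.06 m/d
Specific discharge q = 42.06 × 0.005199 = 0.2187 m/d
v_s = q/n_e = 0.2187/0.09 = 2.430 m/d
Retardation R = 1 + ρ_b·K_d/n = 1 + 1.79×3.5/0.09 = 70.61
Contaminant velocity v_c = v/R = 2.430/70.61 = 0.03441 m/d
t = L/v_c = 420/0.03441 = 12210 d
   = 12210/365 = 33.4 yr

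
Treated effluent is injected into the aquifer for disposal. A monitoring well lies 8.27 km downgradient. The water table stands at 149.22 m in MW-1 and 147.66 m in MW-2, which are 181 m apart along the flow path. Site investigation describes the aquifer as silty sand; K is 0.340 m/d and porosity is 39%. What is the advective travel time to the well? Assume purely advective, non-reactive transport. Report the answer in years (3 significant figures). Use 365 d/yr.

Hydraulic gradient i = (149.22 − 147.66) / 181 = 1.56 / 181 = 0.008619
Specific discharge q = 0.340 × 0.008619 = 0.002930 m/d
Average linear velocity = 0.002930 / 0.39 = 0.007514 m/d
L = 8.27 km = 8270 m
t = L / v = 8270 / 0.007514 = 1.101e6 d
   = 1.101e6 / 365 = 3020 yr

3020 years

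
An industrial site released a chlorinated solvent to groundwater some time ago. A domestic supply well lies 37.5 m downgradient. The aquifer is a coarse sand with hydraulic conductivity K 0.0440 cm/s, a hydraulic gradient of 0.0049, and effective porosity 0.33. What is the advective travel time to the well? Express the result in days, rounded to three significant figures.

66.4 days

K = 0.0440 cm/s × 864 = 38.02 m/d
q = Ki = 38.02 × 0.0049 = 0.1863 m/d
Seepage velocity v = q / n = 0.1863 / 0.33 = 0.5645 m/d
t = L / v = 37.5 / 0.5645 = 66.43 d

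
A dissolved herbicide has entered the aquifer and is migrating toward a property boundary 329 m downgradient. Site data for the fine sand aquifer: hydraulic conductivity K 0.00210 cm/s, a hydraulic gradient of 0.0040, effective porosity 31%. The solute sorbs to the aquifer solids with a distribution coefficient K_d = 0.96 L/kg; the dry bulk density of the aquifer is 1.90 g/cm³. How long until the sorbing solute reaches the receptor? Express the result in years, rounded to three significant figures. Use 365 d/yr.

265 years

K = 0.00210 cm/s × 864 = 1.814 m/d
q = Ki = 1.814 × 0.0040 = 0.007258 m/d
v = Ki/n = 1.814·0.0040/0.31 = 0.02341 m/d
Retardation R = 1 + ρ_b·K_d/n = 1 + 1.90×0.96/0.31 = 6.884
Contaminant velocity v_c = v/R = 0.02341/6.884 = 0.003401 m/d
t = L/v_c = 329/0.003401 = 96740 d
   = 96740/365 = 265 yr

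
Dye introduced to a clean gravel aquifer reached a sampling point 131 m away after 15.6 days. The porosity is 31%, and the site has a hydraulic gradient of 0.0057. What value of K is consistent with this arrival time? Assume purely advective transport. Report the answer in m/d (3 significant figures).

v = L / t = 131 / 15.6 = 8.397 m/d
K = v · n / i = 8.397 × 0.31 / 0.0057 = 457 m/d

457 m/d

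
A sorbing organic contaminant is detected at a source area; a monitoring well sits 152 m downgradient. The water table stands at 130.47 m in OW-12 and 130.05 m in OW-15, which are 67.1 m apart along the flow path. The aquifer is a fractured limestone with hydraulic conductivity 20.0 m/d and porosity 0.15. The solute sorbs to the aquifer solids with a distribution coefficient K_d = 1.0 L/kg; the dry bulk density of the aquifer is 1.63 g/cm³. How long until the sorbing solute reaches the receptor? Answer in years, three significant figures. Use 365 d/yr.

Hydraulic gradient i = (130.47 − 130.05) / 67.1 = 0.42 / 67.1 = 0.006259
Darcy flux q = K·i = 20.0 × 0.006259 = 0.1252 m/d
Seepage velocity v = q / n = 0.1252 / 0.15 = 0.8346 m/d
Retardation R = 1 + ρ_b·K_d/n = 1 + 1.63×1.0/0.15 = 11.87
Contaminant velocity v_c = v/R = 0.8346/11.87 = 0.07033 m/d
t = L/v_c = 152/0.07033 = 2161 d
   = 2161/365 = 5.92 yr

5.92 years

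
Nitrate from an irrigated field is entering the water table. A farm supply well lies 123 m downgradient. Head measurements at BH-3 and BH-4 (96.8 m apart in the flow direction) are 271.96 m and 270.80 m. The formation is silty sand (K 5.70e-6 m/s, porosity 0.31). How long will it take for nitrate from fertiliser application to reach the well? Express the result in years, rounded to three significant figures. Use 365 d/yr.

Hydraulic gradient i = (271.96 − 270.80) / 96.8 = 1.16 / 96.8 = 0.01198
K = 5.70e-6 m/s × 86400 s/d = 0.4925 m/d
Specific discharge q = 0.4925 × 0.01198 = 0.005902 m/d
v_s = q/n_e = 0.005902/0.31 = 0.01904 m/d
t = L / v = 123 / 0.01904 = 6461 d
   = 6461 / 365 = 17.7 yr

17.7 years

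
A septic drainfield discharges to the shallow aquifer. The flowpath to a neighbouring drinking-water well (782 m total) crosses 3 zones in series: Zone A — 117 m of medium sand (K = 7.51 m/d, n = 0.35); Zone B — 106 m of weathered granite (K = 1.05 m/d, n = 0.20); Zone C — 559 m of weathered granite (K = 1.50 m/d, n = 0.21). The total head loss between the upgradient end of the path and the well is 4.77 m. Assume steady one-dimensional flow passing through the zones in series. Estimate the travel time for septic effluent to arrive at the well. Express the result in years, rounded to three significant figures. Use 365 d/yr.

50.4 years

Continuity: the same q passes through each zone, so ΔH = q·Σ(L_j/K_j) — the zones act as resistances in series.
Σ(L/K) = 117/7.51 + 106/1.05 + 559/1.50 = 15.58 + 101.0 + 372.7 = 489.2 d
q = ΔH / Σ(L/K) = 4.77 / 489.2 = 0.009751 m/d (same in every zone)
Zone A: v = q/n = 0.009751/0.35 = 0.02786 m/d → t_A = 117/0.02786 = 4200 d
Zone B: v = q/n = 0.009751/0.20 = 0.04875 m/d → t_B = 106/0.04875 = 2174 d
Zone C: v = q/n = 0.009751/0.21 = 0.04643 m/d → t_C = 559/0.04643 = 12040 d
Total t = 4200 + 2174 + 12040 = 18410 d
   = 18410 / 365 = 50.4 yr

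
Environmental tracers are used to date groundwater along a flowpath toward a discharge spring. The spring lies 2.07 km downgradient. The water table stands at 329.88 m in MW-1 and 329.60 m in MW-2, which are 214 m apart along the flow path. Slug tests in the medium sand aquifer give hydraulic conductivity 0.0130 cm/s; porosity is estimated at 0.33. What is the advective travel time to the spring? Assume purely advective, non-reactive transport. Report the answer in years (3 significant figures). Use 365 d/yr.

Hydraulic gradient i = (329.88 − 329.60) / 214 = 0.28 / 214 = 0.001308
K = 0.0130 cm/s × 864 = 11.23 m/d
q = Ki = 11.23 × 0.001308 = 0.01470 m/d
Average linear velocity = 0.01470 / 0.33 = 0.04453 m/d
L = 2.07 km = 2070 m
t = L / v = 2070 / 0.04453 = 46480 d
   = 46480 / 365 = 127 yr

127 years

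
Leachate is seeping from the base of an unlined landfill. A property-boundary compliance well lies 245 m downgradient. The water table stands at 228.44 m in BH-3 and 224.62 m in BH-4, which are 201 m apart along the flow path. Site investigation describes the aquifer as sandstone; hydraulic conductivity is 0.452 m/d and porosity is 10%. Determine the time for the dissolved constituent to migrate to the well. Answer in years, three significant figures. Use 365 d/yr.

Hydraulic gradient i = (228.44 − 224.62) / 201 = 3.82 / 201 = 0.01900
Specific discharge q = 0.452 × 0.01900 = 0.008590 m/d
Seepage velocity v = q / n = 0.008590 / 0.10 = 0.08590 m/d
t = L / v = 245 / 0.08590 = 2852 d
   = 2852 / 365 = 7.81 yr

7.81 years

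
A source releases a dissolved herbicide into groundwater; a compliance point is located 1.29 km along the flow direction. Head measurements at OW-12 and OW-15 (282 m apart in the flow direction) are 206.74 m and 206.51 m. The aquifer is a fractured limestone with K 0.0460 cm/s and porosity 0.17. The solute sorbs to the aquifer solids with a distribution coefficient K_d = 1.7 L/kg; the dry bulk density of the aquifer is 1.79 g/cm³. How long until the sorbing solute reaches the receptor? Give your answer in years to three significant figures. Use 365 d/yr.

350 years

Hydraulic gradient i = (206.74 − 206.51) / 282 = 0.23 / 282 = 8.156e-4
K = 0.0460 cm/s × 864 = 39.74 m/d
Specific discharge q = 39.74 × 8.156e-4 = 0.03242 m/d
Seepage velocity v = q / n = 0.03242 / 0.17 = 0.1907 m/d
Retardation R = 1 + ρ_b·K_d/n = 1 + 1.79×1.7/0.17 = 18.90
Contaminant velocity v_c = v/R = 0.1907/18.90 = 0.01009 m/d
L = 1.29 km = 1290 m
t = L/v_c = 1290/0.01009 = 127900 d
   = 127900/365 = 350 yr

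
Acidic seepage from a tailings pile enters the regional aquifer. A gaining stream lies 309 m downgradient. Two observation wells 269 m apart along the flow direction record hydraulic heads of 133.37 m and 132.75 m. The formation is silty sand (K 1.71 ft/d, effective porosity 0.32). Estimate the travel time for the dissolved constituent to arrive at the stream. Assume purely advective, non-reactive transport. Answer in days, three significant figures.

Hydraulic gradient i = (133.37 − 132.75) / 269 = 0.62 / 269 = 0.002305
K = 1.71 ft/d × 0.3048 = 0.5212 m/d
q = Ki = 0.5212 × 0.002305 = 0.001201 m/d
Seepage velocity v = q / n = 0.001201 / 0.32 = 0.003754 m/d
t = L / v = 309 / 0.003754 = 82310 d

82300 days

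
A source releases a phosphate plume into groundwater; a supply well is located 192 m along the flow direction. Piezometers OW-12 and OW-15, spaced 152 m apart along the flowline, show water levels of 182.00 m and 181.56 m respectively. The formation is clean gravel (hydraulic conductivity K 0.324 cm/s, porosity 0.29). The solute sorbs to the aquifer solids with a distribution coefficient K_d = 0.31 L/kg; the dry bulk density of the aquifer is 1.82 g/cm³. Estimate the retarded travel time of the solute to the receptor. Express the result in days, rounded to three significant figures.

202 days

Hydraulic gradient i = (182.00 − 181.56) / 152 = 0.44 / 152 = 0.002895
K = 0.324 cm/s × 864 = 279.9 m/d
Darcy flux q = K·i = 279.9 × 0.002895 = 0.8103 m/d
v = Ki/n = 279.9·0.002895/0.29 = 2.794 m/d
Retardation R = 1 + ρ_b·K_d/n = 1 + 1.82×0.31/0.29 = 2.946
Contaminant velocity v_c = v/R = 2.794/2.946 = 0.9487 m/d
t = L/v_c = 192/0.9487 = 202.4 d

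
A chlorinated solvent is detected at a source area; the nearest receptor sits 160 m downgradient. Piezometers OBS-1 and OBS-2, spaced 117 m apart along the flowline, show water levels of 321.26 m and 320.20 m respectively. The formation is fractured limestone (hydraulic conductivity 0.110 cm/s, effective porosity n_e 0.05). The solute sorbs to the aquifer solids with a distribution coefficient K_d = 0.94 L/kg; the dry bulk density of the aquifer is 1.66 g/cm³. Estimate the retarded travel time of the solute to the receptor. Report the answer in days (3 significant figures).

299 days

Hydraulic gradient i = (321.26 − 320.20) / 117 = 1.06 / 117 = 0.009060
K = 0.110 cm/s × 864 = 95.04 m/d
Darcy flux q = K·i = 95.04 × 0.009060 = 0.8610 m/d
Seepage velocity v = q / n = 0.8610 / 0.05 = 17.22 m/d
Retardation R = 1 + ρ_b·K_d/n = 1 + 1.66×0.94/0.05 = 32.21
Contaminant velocity v_c = v/R = 17.22/32.21 = 0.5347 m/d
t = L/v_c = 160/0.5347 = 299.2 d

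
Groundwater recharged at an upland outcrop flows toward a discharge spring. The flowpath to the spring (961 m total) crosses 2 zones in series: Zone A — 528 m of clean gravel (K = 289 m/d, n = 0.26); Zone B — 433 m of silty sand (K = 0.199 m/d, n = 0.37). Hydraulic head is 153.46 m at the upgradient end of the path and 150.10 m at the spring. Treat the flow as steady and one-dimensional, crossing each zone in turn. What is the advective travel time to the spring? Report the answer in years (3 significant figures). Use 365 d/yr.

528 years

Total head drop ΔH = 153.46 − 150.10 = 3.36 m
Steady 1-D flow in series ⇒ the Darcy flux q is identical in every zone and the zone head losses add (resistances L/K in series).
Σ(L/K) = 528/289 + 433/0.199 = 1.827 + 2176 = 2178 d
q = ΔH / Σ(L/K) = 3.36 / 2178 = 0.001543 m/d (same in every zone)
Zone A: v = q/n = 0.001543/0.26 = 0.005934 m/d → t_A = 528/0.005934 = 88970 d
Zone B: v = q/n = 0.001543/0.37 = 0.004170 m/d → t_B = 433/0.004170 = 103800 d
Total t = 88970 + 103800 = 192800 d
   = 192800 / 365 = 528 yr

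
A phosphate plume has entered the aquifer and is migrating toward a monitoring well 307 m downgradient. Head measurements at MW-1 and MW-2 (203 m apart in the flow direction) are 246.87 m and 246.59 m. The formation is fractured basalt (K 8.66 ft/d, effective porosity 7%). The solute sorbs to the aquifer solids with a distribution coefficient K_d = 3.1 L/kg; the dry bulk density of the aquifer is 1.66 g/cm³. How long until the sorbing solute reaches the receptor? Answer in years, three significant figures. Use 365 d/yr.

Hydraulic gradient i = (246.87 − 246.59) / 203 = 0.28 / 203 = 0.001379
K = 8.66 ft/d × 0.3048 = 2.640 m/d
Darcy flux q = K·i = 2.640 × 0.001379 = 0.003641 m/d
Average linear velocity = 0.003641 / 0.07 = 0.05201 m/d
Retardation R = 1 + ρ_b·K_d/n = 1 + 1.66×3.1/0.07 = 74.51
Contaminant velocity v_c = v/R = 0.05201/74.51 = 6.980e-4 m/d
t = L/v_c = 307/6.980e-4 = 439800 d
   = 439800/365 = 1210 yr

1210 years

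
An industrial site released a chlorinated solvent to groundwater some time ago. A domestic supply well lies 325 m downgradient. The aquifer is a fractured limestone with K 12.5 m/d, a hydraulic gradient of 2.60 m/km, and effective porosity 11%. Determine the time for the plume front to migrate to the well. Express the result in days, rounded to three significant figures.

q = Ki = 12.5 × 0.0026 = 0.03250 m/d
Average linear velocity = 0.03250 / 0.11 = 0.2955 m/d
t = L / v = 325 / 0.2955 = 1100 d

1100 days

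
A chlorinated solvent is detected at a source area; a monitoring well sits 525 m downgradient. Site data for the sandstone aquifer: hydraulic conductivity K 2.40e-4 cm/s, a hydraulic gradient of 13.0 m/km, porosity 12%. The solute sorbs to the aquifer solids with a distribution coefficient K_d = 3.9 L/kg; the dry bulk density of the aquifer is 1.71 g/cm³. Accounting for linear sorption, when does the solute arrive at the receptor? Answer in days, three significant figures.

1.32e6 days

K = 2.40e-4 cm/s × 864 = 0.2074 m/d
q = Ki = 0.2074 × 0.013 = 0.002696 m/d
Seepage velocity v = q / n = 0.002696 / 0.12 = 0.02246 m/d
Retardation R = 1 + ρ_b·K_d/n = 1 + 1.71×3.9/0.12 = 56.57
Contaminant velocity v_c = v/R = 0.02246/56.57 = 3.971e-4 m/d
t = L/v_c = 525/3.971e-4 = 1.322e6 d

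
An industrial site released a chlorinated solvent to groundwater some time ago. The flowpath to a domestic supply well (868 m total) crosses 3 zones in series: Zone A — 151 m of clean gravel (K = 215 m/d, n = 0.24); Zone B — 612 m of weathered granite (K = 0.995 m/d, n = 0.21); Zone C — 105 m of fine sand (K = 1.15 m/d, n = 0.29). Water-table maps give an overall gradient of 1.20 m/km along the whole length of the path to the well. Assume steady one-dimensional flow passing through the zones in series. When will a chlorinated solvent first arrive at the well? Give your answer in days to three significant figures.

133000 days

Continuity: the same q passes through each zone, so ΔH = q·Σ(L_j/K_j) — the zones act as resistances in series.
Σ(L/K) = 151/215 + 612/0.995 + 105/1.15 = 0.7023 + 615.1 + 91.30 = 707.1 d
K_eq = L_total / Σ(L/K) = 868 / 707.1 = 1.228 m/d
q = K_eq · i = 1.228 × 0.0012 = 0.001473 m/d (same in every zone)
Zone A: v = q/n = 0.001473/0.24 = 0.006138 m/d → t_A = 151/0.006138 = 24600 d
Zone B: v = q/n = 0.001473/0.21 = 0.007015 m/d → t_B = 612/0.007015 = 87240 d
Zone C: v = q/n = 0.001473/0.29 = 0.005080 m/d → t_C = 105/0.005080 = 20670 d
Total t = 24600 + 87240 + 20670 = 132500 d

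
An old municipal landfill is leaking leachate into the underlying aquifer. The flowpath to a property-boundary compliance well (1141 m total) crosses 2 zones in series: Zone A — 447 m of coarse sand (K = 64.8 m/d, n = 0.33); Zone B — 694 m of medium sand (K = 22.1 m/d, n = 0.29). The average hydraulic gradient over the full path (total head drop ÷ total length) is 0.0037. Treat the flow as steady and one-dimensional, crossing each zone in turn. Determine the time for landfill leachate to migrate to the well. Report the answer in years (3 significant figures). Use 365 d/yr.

8.67 years

Continuity: the same q passes through each zone, so ΔH = q·Σ(L_j/K_j) — the zones act as resistances in series.
Σ(L/K) = 447/64.8 + 694/22.1 = 6.898 + 31.40 = 38.30 d
K_eq = L_total / Σ(L/K) = 1141 / 38.30 = 29.79 m/d
q = K_eq · i = 29.79 × 0.0037 = 0.1102 m/d (same in every zone)
Zone A: v = q/n = 0.1102/0.33 = 0.3340 m/d → t_A = 447/0.3340 = 1338 d
Zone B: v = q/n = 0.1102/0.29 = 0.3801 m/d → t_B = 694/0.3801 = 1826 d
Total t = 1338 + 1826 = 3164 d
   = 3164 / 365 = 8.67 yr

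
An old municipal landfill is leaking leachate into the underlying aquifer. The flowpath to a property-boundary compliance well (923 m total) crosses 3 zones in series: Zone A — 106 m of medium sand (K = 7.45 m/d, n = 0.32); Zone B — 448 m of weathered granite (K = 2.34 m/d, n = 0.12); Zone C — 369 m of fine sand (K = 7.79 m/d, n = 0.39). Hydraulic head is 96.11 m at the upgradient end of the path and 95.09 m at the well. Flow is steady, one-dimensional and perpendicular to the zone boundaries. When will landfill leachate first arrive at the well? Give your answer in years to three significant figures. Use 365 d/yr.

157 years

Total head drop ΔH = 96.11 − 95.09 = 1.02 m
Steady 1-D flow in series ⇒ the Darcy flux q is identical in every zone and the zone head losses add (resistances L/K in series).
Σ(L/K) = 106/7.45 + 448/2.34 + 369/7.79 = 14.23 + 191.5 + 47.37 = 253.0 d
q = ΔH / Σ(L/K) = 1.02 / 253.0 = 0.004031 m/d (same in every zone)
Zone A: v = q/n = 0.004031/0.32 = 0.01260 m/d → t_A = 106/0.01260 = 8415 d
Zone B: v = q/n = 0.004031/0.12 = 0.03359 m/d → t_B = 448/0.03359 = 13340 d
Zone C: v = q/n = 0.004031/0.39 = 0.01034 m/d → t_C = 369/0.01034 = 35700 d
Total t = 8415 + 13340 + 35700 = 57450 d
   = 57450 / 365 = 157 yr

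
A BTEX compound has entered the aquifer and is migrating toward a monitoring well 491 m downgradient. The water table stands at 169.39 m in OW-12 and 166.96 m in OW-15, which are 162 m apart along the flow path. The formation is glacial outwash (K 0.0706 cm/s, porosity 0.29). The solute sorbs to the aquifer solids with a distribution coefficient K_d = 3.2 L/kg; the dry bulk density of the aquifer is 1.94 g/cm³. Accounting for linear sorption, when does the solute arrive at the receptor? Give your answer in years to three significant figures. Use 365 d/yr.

9.55 years

Hydraulic gradient i = (169.39 − 166.96) / 162 = 2.43 / 162 = 0.01500
K = 0.0706 cm/s × 864 = 61.00 m/d
Darcy flux q = K·i = 61.00 × 0.01500 = 0.9150 m/d
Average linear velocity = 0.9150 / 0.29 = 3.155 m/d
Retardation R = 1 + ρ_b·K_d/n = 1 + 1.94×3.2/0.29 = 22.41
Contaminant velocity v_c = v/R = 3.155/22.41 = 0.1408 m/d
t = L/v_c = 491/0.1408 = 3487 d
   = 3487/365 = 9.55 yr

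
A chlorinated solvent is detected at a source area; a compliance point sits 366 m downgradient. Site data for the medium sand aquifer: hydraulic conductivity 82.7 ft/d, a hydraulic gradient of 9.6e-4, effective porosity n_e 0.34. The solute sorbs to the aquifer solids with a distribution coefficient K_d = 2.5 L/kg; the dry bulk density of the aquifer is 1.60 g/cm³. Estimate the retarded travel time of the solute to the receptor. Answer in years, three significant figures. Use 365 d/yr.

K = 82.7 ft/d × 0.3048 = 25.21 m/d
q = Ki = 25.21 × 9.6e-4 = 0.02420 m/d
Seepage velocity v = q / n = 0.02420 / 0.34 = 0.07117 m/d
Retardation R = 1 + ρ_b·K_d/n = 1 + 1.60×2.5/0.34 = 12.76
Contaminant velocity v_c = v/R = 0.07117/12.76 = 0.005576 m/d
t = L/v_c = 366/0.005576 = 65640 d
   = 65640/365 = 180 yr

180 years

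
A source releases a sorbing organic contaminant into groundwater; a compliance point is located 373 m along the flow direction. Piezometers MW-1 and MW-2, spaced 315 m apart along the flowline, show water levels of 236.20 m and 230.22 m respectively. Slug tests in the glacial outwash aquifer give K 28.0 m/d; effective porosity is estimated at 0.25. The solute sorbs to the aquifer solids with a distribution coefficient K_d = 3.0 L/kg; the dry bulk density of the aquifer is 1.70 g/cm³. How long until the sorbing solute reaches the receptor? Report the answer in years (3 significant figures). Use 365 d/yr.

10.3 years

Hydraulic gradient i = (236.20 − 230.22) / 315 = 5.98 / 315 = 0.01898
q = Ki = 28.0 × 0.01898 = 0.5316 m/d
v = Ki/n = 28.0·0.01898/0.25 = 2.126 m/d
Retardation R = 1 + ρ_b·K_d/n = 1 + 1.70×3.0/0.25 = 21.40
Contaminant velocity v_c = v/R = 2.126/21.40 = 0.09936 m/d
t = L/v_c = 373/0.09936 = 3754 d
   = 3754/365 = 10.3 yr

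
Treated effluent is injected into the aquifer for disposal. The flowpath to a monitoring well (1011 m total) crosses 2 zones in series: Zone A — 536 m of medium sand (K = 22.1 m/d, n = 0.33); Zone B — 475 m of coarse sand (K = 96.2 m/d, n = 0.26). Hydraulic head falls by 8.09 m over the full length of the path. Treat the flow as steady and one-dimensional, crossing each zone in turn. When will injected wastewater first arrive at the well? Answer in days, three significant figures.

1080 days

Steady 1-D flow in series ⇒ the Darcy flux q is identical in every zone and the zone head losses add (resistances L/K in series).
Σ(L/K) = 536/22.1 + 475/96.2 = 24.25 + 4.938 = 29.19 d
q = ΔH / Σ(L/K) = 8.09 / 29.19 = 0.2771 m/d (same in every zone)
Zone A: v = q/n = 0.2771/0.33 = 0.8398 m/d → t_A = 536/0.8398 = 638.2 d
Zone B: v = q/n = 0.2771/0.26 = 1.066 m/d → t_B = 475/1.066 = 445.6 d
Total t = 638.2 + 445.6 = 1084 d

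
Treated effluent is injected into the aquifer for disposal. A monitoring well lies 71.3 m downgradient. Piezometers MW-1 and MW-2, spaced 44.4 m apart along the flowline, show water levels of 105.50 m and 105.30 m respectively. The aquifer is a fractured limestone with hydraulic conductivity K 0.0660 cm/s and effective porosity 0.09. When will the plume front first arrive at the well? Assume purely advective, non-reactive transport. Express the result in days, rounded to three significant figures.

25.0 days

Hydraulic gradient i = (105.50 − 105.30) / 44.4 = 0.20 / 44.4 = 0.004505
K = 0.0660 cm/s × 864 = 57.02 m/d
Darcy flux q = K·i = 57.02 × 0.004505 = 0.2569 m/d
v = Ki/n = 57.02·0.004505/0.09 = 2.854 m/d
t = L / v = 71.3 / 2.854 = 24.98 d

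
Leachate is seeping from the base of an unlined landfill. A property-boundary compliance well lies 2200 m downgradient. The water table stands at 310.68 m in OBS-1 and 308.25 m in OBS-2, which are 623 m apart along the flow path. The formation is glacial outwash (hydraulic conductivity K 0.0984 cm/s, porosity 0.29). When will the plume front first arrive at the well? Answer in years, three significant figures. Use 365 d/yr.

Hydraulic gradient i = (310.68 − 308.25) / 623 = 2.43 / 623 = 0.003900
K = 0.0984 cm/s × 864 = 85.02 m/d
q = Ki = 85.02 × 0.003900 = 0.3316 m/d
Average linear velocity = 0.3316 / 0.29 = 1.143 m/d
t = L / v = 2200 / 1.143 = 1924 d
   = 1924 / 365 = 5.27 yr

5.27 years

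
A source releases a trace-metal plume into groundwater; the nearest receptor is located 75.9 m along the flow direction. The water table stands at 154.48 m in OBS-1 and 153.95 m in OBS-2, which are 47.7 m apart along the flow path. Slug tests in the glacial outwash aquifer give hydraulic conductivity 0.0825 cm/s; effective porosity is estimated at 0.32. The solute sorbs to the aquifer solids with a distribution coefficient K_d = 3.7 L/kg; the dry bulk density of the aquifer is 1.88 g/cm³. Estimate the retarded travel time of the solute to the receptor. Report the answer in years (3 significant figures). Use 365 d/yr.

Hydraulic gradient i = (154.48 − 153.95) / 47.7 = 0.53 / 47.7 = 0.01111
K = 0.0825 cm/s × 864 = 71.28 m/d
Darcy flux q = K·i = 71.28 × 0.01111 = 0.7920 m/d
Seepage velocity v = q / n = 0.7920 / 0.32 = 2.475 m/d
Retardation R = 1 + ρ_b·K_d/n = 1 + 1.88×3.7/0.32 = 22.74
Contaminant velocity v_c = v/R = 2.475/22.74 = 0.1089 m/d
t = L/v_c = 75.9/0.1089 = 697.3 d
   = 697.3/365 = 1.91 yr

1.91 years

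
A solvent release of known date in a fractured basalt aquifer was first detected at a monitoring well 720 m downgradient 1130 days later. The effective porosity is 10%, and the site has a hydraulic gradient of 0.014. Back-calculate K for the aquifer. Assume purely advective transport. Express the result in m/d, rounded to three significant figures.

v = L / t = 720 / 1130 = 0.6372 m/d
K = v · n / i = 0.6372 × 0.10 / 0.014 = 4.55 m/d

4.55 m/d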